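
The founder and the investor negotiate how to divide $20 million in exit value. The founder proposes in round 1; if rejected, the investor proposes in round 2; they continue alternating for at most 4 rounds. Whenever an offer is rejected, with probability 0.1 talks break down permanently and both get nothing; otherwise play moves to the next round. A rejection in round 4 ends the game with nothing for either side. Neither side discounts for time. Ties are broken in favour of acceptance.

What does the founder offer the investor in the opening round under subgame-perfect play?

Round 4 (the investor proposes): rejection yields 0 for the founder; the investor offers 0 and keeps 20.
Round 3 (the founder proposes): rejecting gives the investor an expected 0.9 × 20 = 18; the founder offers that and keeps 2.
Round 2 (the investor proposes): rejecting gives the founder an expected 0.9 × 2 = 1.8, so the investor offers 1.8, keeping 18.2.
Round 1 (the founder proposes): rejecting gives the investor an expected 0.9 × 18.2 = 16.38. The founder offers 16.38 and keeps 20 − 16.38 = 3.62.

16.38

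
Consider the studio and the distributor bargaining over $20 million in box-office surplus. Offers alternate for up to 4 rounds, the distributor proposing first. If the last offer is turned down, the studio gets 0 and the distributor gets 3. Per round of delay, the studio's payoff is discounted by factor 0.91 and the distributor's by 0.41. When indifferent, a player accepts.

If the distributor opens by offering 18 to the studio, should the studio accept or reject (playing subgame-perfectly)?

Accept

Round 4 (the studio proposes): the distributor gets 3 if talks fail, so the studio offers 3 and keeps 17.
Round 3 (the distributor proposes): the studio can get 17 next round, worth 0.91 × 17 = 15.47 now; the distributor offers that and keeps 4.53.
Round 2 (the studio proposes): the distributor can get 4.53 next round, worth 0.41 × 4.53 = 1.8573 now. The studio offers 1.8573 and keeps 20 − 1.8573 = 18.1427.
So by rejecting in round 1, the studio gets 18.1427 next round, worth 0.91 × 18.1427 = 16.509857 now.
Offer 18 ≥ 16.509857, so the studio accepts.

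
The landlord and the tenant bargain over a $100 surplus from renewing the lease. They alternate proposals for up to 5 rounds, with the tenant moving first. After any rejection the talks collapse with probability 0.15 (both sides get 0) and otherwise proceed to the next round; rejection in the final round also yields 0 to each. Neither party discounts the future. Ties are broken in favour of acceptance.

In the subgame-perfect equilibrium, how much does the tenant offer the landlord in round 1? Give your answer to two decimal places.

By backward induction:
Round 5 (the tenant proposes): rejection yields 0 for the landlord; the tenant offers 0 and keeps 100.
Round 4 (the landlord proposes): rejecting gives the tenant an expected 0.85 × 100 = 85. The landlord offers 85 and keeps 100 − 85 = 15.
Round 3 (the tenant proposes): rejecting gives the landlord an expected 0.85 × 15 = 12.75; the tenant offers that and keeps 87.25.
Round 2 (the landlord proposes): rejecting gives the tenant an expected 0.85 × 87.25 = 74.1625, so the landlord offers 74.1625, keeping 25.8375.
Round 1 (the tenant proposes): rejecting gives the landlord an expected 0.85 × 25.8375 = 21.961875, so the tenant offers 21.961875, keeping 78.038125.

21.96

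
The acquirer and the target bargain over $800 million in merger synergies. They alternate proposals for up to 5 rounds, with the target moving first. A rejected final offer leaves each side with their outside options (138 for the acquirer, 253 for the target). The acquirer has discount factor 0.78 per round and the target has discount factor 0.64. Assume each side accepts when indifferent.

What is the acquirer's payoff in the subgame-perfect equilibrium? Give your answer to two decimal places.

371.17

Solve by backward induction from round 5.
Round 5 (the target proposes): the acquirer gets 138 if talks fail, so the target offers 138 and keeps 662.
Round 4 (the acquirer proposes): the target can get 662 next round, worth 0.64 × 662 = 423.68 now; the acquirer offers that and keeps 376.32.
Round 3 (the target proposes): the acquirer can get 376.32 next round, worth 0.78 × 376.32 = 293.5296 now. The target offers 293.5296 and keeps 800 − 293.5296 = 506.4704.
Round 2 (the acquirer proposes): the target can get 506.4704 next round, worth 0.64 × 506.4704 = 324.141056 now, so the acquirer offers 324.141056, keeping 475.858944.
Round 1 (the target proposes): the acquirer can get 475.858944 next round, worth 0.78 × 475.858944 = 371.16997632 now. The target offers 371.16997632 and keeps 800 − 371.16997632 = 428.83002368.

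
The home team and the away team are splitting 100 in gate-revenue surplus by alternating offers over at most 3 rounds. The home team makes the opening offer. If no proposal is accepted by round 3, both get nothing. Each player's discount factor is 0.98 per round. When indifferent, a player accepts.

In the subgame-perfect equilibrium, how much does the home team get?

98.04

By backward induction:
Round 3 (the home team proposes): the away team will accept anything ≥ 0, so the home team offers 0 and keeps 100.
Round 2 (the away team proposes): the home team can get 100 next round, worth 0.98 × 100 = 98 now; the away team offers that and keeps 2.
Round 1 (the home team proposes): the away team can get 2 next round, worth 0.98 × 2 = 1.96 now, so the home team offers 1.96, keeping 98.04.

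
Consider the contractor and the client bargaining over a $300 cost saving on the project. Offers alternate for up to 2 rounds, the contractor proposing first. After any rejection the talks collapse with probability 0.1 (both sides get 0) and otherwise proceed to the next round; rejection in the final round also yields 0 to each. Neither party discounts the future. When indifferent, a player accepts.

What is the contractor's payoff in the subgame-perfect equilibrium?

30

By backward induction:
Round 2 (the client proposes): the contractor will accept anything ≥ 0, so the client offers 0 and keeps 300.
Round 1 (the contractor proposes): rejecting gives the client an expected 0.9 × 300 = 270, so the contractor offers 270, keeping 30.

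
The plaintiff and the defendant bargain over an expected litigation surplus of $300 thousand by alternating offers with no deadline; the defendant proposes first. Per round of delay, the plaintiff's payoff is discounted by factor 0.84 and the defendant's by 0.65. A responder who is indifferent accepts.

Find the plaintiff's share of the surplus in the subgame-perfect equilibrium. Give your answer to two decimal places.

194.27

When the defendant proposes, the plaintiff accepts any offer worth at least 0.84 times what the plaintiff would get by proposing next round; and vice versa.
This gives x = 300 − 0.84y and y = 300 − 0.65x, where x and y are each side's share when it proposes.
Hence (1 − 0.84·0.65)x = 300(1 − 0.84), i.e. 0.454·x = 48.
x ≈ 105.7269; the plaintiff's share is 300 − x ≈ 194.2731.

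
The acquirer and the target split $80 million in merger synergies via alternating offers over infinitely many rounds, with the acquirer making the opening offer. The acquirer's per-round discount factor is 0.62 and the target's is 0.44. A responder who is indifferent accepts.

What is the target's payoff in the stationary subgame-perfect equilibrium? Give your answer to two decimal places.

Let x be the acquirer's share when the acquirer proposes and y be the target's share when the target proposes.
The target accepts iff offered ≥ 0.44·y, so x = 80 − 0.44y. Symmetrically y = 80 − 0.62x.
Substituting: x = 80 − 0.44(80 − 0.62x), giving x(1 − 0.62·0.44) = 80(1 − 0.44).
So x = 80 × 0.56 / 0.7272 ≈ 61.6062, and the target receives 80 − x ≈ 18.3938.

18.39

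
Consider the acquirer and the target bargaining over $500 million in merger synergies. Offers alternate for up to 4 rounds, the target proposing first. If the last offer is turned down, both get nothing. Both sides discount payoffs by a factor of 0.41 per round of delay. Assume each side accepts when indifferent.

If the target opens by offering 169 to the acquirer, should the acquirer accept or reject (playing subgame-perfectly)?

Round 4 (the acquirer proposes): rejection yields 0 for the target; the acquirer offers 0 and keeps 500.
Round 3 (the target proposes): the acquirer can get 500 next round, worth 0.41 × 500 = 205 now; the target offers that and keeps 295.
Round 2 (the acquirer proposes): the target can get 295 next round, worth 0.41 × 295 = 120.95 now, so the acquirer offers 120.95, keeping 379.05.
So by rejecting in round 1, the acquirer gets 379.05 next round, worth 0.41 × 379.05 = 155.4105 now.
Offer 169 ≥ 155.4105, so the acquirer accepts.

Accept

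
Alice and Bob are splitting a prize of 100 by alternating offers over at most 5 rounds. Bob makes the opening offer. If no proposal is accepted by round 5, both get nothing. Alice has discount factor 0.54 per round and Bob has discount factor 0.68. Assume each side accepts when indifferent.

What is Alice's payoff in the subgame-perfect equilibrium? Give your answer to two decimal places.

By backward induction:
Round 5 (Bob proposes): Alice will accept anything ≥ 0, so Bob offers 0 and keeps 100.
Round 4 (Alice proposes): Bob can get 100 next round, worth 0.68 × 100 = 68 now. Alice offers 68 and keeps 100 − 68 = 32.
Round 3 (Bob proposes): Alice can get 32 next round, worth 0.54 × 32 = 17.28 now; Bob offers that and keeps 82.72.
Round 2 (Alice proposes): Bob can get 82.72 next round, worth 0.68 × 82.72 = 56.2496 now, so Alice offers 56.2496, keeping 43.7504.
Round 1 (Bob proposes): Alice can get 43.7504 next round, worth 0.54 × 43.7504 = 23.625216 now; Bob offers that and keeps 76.374784.

23.63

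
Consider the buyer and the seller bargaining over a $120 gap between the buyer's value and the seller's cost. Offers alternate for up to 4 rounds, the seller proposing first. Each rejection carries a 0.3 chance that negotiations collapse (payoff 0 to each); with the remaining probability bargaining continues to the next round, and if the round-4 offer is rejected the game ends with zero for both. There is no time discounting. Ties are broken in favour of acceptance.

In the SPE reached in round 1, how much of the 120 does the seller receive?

Round 4 (the buyer proposes): rejection yields 0 for the seller; the buyer offers 0 and keeps 120.
Round 3 (the seller proposes): rejecting gives the buyer an expected 0.7 × 120 = 84. The seller offers 84 and keeps 120 − 84 = 36.
Round 2 (the buyer proposes): rejecting gives the seller an expected 0.7 × 36 = 25.2. The buyer offers 25.2 and keeps 120 − 25.2 = 94.8.
Round 1 (the seller proposes): rejecting gives the buyer an expected 0.7 × 94.8 = 66.36. The seller offers 66.36 and keeps 120 − 66.36 = 53.64.

53.64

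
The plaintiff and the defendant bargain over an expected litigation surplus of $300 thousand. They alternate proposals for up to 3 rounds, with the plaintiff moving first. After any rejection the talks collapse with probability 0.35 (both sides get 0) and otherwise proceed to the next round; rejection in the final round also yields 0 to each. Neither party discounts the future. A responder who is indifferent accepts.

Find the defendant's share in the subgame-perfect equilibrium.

By backward induction:
Round 3 (the plaintiff proposes): rejection yields 0 for the defendant; the plaintiff offers 0 and keeps 300.
Round 2 (the defendant proposes): rejecting gives the plaintiff an expected 0.65 × 300 = 195. The defendant offers 195 and keeps 300 − 195 = 105.
Round 1 (the plaintiff proposes): rejecting gives the defendant an expected 0.65 × 105 = 68.25, so the plaintiff offers 68.25, keeping 231.75.

68.25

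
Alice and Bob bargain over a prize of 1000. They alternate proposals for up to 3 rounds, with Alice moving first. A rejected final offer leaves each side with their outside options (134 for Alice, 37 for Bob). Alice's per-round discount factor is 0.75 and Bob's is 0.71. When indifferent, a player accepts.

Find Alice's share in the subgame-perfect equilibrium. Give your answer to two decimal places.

Work backward from the last round.
Round 3 (Alice proposes): Bob gets 37 if talks fail, so Alice offers 37 and keeps 963.
Round 2 (Bob proposes): Alice can get 963 next round, worth 0.75 × 963 = 722.25 now, so Bob offers 722.25, keeping 277.75.
Round 1 (Alice proposes): Bob can get 277.75 next round, worth 0.71 × 277.75 = 197.2025 now; Alice offers that and keeps 802.7975.

802.80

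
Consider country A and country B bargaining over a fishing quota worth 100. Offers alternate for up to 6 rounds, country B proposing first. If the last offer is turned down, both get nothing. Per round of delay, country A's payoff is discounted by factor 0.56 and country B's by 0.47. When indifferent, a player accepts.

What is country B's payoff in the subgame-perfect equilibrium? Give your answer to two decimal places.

58.63

Round 6 (country A proposes): rejection yields 0 for country B; country A offers 0 and keeps 100.
Round 5 (country B proposes): country A can get 100 next round, worth 0.56 × 100 = 56 now. Country B offers 56 and keeps 100 − 56 = 44.
Round 4 (country A proposes): country B can get 44 next round, worth 0.47 × 44 = 20.68 now, so country A offers 20.68, keeping 79.32.
Round 3 (country B proposes): country A can get 79.32 next round, worth 0.56 × 79.32 = 44.4192 now, so country B offers 44.4192, keeping 55.5808.
Round 2 (country A proposes): country B can get 55.5808 next round, worth 0.47 × 55.5808 = 26.122976 now, so country A offers 26.122976, keeping 73.877024.
Round 1 (country B proposes): country A can get 73.877024 next round, worth 0.56 × 73.877024 = 41.37113344 now, so country B offers 41.37113344, keeping 58.62886656.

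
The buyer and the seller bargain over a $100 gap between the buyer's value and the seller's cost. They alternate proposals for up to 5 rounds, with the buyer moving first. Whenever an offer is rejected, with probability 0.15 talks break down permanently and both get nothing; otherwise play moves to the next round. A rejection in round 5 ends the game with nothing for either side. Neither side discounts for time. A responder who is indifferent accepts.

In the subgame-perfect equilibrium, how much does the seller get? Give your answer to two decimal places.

21.96

Round 5 (the buyer proposes): the seller will accept anything ≥ 0, so the buyer offers 0 and keeps 100.
Round 4 (the seller proposes): rejecting gives the buyer an expected 0.85 × 100 = 85, so the seller offers 85, keeping 15.
Round 3 (the buyer proposes): rejecting gives the seller an expected 0.85 × 15 = 12.75, so the buyer offers 12.75, keeping 87.25.
Round 2 (the seller proposes): rejecting gives the buyer an expected 0.85 × 87.25 = 74.1625, so the seller offers 74.1625, keeping 25.8375.
Round 1 (the buyer proposes): rejecting gives the seller an expected 0.85 × 25.8375 = 21.961875. The buyer offers 21.961875 and keeps 100 − 21.961875 = 78.038125.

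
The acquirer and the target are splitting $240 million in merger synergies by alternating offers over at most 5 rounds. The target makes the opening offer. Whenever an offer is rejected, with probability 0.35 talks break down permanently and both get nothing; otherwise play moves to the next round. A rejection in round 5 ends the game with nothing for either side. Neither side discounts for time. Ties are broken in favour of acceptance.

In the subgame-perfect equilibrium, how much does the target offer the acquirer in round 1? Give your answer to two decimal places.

Round 5 (the target proposes): the acquirer will accept anything ≥ 0, so the target offers 0 and keeps 240.
Round 4 (the acquirer proposes): rejecting gives the target an expected 0.65 × 240 = 156. The acquirer offers 156 and keeps 240 − 156 = 84.
Round 3 (the target proposes): rejecting gives the acquirer an expected 0.65 × 84 = 54.6. The target offers 54.6 and keeps 240 − 54.6 = 185.4.
Round 2 (the acquirer proposes): rejecting gives the target an expected 0.65 × 185.4 = 120.51; the acquirer offers that and keeps 119.49.
Round 1 (the target proposes): rejecting gives the acquirer an expected 0.65 × 119.49 = 77.6685, so the target offers 77.6685, keeping 162.3315.

77.67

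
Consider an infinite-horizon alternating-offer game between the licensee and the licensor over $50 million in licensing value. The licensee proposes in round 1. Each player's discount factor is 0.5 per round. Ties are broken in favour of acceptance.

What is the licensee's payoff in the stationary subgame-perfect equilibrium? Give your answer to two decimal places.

Let x be the licensee's share when the licensee proposes and y be the licensor's share when the licensor proposes.
The licensor accepts iff offered ≥ 0.5·y, so x = 50 − 0.5y. Symmetrically y = 50 − 0.5x.
Substituting: x = 50 − 0.5(50 − 0.5x), giving x(1 − 0.5·0.5) = 50(1 − 0.5).
So x = 50 × 0.5 / 0.75 ≈ 33.3333, and the licensor receives 50 − x ≈ 16.6667.

33.33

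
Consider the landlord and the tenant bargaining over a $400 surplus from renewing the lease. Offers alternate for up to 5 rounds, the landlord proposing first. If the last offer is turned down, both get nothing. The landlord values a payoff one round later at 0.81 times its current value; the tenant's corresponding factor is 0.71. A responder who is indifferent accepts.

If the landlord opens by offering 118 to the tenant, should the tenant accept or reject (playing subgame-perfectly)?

Accept

Round 5 (the landlord proposes): the tenant will accept anything ≥ 0, so the landlord offers 0 and keeps 400.
Round 4 (the tenant proposes): the landlord can get 400 next round, worth 0.81 × 400 = 324 now; the tenant offers that and keeps 76.
Round 3 (the landlord proposes): the tenant can get 76 next round, worth 0.71 × 76 = 53.96 now; the landlord offers that and keeps 346.04.
Round 2 (the tenant proposes): the landlord can get 346.04 next round, worth 0.81 × 346.04 = 280.2924 now. The tenant offers 280.2924 and keeps 400 − 280.2924 = 119.7076.
So by rejecting in round 1, the tenant gets 119.7076 next round, worth 0.71 × 119.7076 = 84.992396 now.
Offer 118 ≥ 84.992396, so the tenant accepts.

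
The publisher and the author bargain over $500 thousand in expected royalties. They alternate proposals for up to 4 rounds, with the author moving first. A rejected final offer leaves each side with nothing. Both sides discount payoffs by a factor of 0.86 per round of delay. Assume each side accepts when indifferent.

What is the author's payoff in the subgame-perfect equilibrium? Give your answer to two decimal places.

Solve by backward induction from round 4.
Round 4 (the publisher proposes): the author will accept anything ≥ 0, so the publisher offers 0 and keeps 500.
Round 3 (the author proposes): the publisher can get 500 next round, worth 0.86 × 500 = 430 now. The author offers 430 and keeps 500 − 430 = 70.
Round 2 (the publisher proposes): the author can get 70 next round, worth 0.86 × 70 = 60.2 now; the publisher offers that and keeps 439.8.
Round 1 (the author proposes): the publisher can get 439.8 next round, worth 0.86 × 439.8 = 378.228 now. The author offers 378.228 and keeps 500 − 378.228 = 121.772.

121.77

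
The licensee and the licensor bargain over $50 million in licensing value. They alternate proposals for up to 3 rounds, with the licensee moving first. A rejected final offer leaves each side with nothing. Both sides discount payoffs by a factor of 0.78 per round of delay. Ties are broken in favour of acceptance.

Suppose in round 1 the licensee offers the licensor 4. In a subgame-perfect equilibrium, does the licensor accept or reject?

Work out the licensor's continuation value if the offer is rejected.
Round 3 (the licensee proposes): the licensor will accept anything ≥ 0, so the licensee offers 0 and keeps 50.
Round 2 (the licensor proposes): the licensee can get 50 next round, worth 0.78 × 50 = 39 now; the licensor offers that and keeps 11.
So by rejecting in round 1, the licensor gets 11 next round, worth 0.78 × 11 = 8.58 now.
Offer 4 < 8.58, so the licensor rejects.

Reject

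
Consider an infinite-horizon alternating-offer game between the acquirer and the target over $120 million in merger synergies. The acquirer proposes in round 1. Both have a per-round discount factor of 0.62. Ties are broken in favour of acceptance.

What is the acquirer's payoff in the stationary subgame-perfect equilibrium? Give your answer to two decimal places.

In a stationary SPE each proposer offers the other exactly their discounted continuation value.
If the acquirer keeps x when proposing and the target keeps y when proposing, then x = 120 − 0.62y and y = 120 − 0.62x.
Solving: x = 120(1 − 0.62) / (1 − 0.62·0.62) = 45.6 / 0.6156 ≈ 74.0741.
The target gets 120 − 74.0741 ≈ 45.9259.

74.07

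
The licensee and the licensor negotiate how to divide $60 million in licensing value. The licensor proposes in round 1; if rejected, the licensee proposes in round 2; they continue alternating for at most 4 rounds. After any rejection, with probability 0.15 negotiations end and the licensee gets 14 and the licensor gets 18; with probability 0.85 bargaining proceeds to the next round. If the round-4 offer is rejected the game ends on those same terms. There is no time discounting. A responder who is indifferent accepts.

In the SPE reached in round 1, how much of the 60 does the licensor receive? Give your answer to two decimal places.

25.23

Round 4 (the licensee proposes): the licensor gets 18 if talks fail, so the licensee offers 18 and keeps 42.
Round 3 (the licensor proposes): rejecting gives the licensee an expected 0.85 × 42 + 0.15 × 14 = 37.8. The licensor offers 37.8 and keeps 60 − 37.8 = 22.2.
Round 2 (the licensee proposes): rejecting gives the licensor an expected 0.85 × 22.2 + 0.15 × 18 = 21.57, so the licensee offers 21.57, keeping 38.43.
Round 1 (the licensor proposes): rejecting gives the licensee an expected 0.85 × 38.43 + 0.15 × 14 = 34.7655. The licensor offers 34.7655 and keeps 60 − 34.7655 = 25.2345.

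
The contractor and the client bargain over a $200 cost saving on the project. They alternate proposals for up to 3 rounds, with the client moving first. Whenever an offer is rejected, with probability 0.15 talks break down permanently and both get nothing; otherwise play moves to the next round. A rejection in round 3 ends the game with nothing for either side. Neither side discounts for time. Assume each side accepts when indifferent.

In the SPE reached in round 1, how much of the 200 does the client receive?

By backward induction:
Round 3 (the client proposes): the contractor will accept anything ≥ 0, so the client offers 0 and keeps 200.
Round 2 (the contractor proposes): rejecting gives the client an expected 0.85 × 200 = 170, so the contractor offers 170, keeping 30.
Round 1 (the client proposes): rejecting gives the contractor an expected 0.85 × 30 = 25.5. The client offers 25.5 and keeps 200 − 25.5 = 174.5.

174.5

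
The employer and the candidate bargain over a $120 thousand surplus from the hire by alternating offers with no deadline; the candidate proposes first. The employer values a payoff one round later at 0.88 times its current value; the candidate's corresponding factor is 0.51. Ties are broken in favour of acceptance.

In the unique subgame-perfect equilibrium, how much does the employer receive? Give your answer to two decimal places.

Let x be the candidate's share when the candidate proposes and y be the employer's share when the employer proposes.
The employer accepts iff offered ≥ 0.88·y, so x = 120 − 0.88y. Symmetrically y = 120 − 0.51x.
Substituting: x = 120 − 0.88(120 − 0.51x), giving x(1 − 0.51·0.88) = 120(1 − 0.88).
So x = 120 × 0.12 / 0.5512 ≈ 26.1248, and the employer receives 120 − x ≈ 93.8752.

93.88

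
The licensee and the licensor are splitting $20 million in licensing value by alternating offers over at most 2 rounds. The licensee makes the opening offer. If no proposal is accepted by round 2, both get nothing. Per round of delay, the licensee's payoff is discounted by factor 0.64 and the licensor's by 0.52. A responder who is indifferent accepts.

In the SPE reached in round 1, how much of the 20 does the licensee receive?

9.6

Round 2 (the licensor proposes): the licensee will accept anything ≥ 0, so the licensor offers 0 and keeps 20.
Round 1 (the licensee proposes): the licensor can get 20 next round, worth 0.52 × 20 = 10.4 now; the licensee offers that and keeps 9.6.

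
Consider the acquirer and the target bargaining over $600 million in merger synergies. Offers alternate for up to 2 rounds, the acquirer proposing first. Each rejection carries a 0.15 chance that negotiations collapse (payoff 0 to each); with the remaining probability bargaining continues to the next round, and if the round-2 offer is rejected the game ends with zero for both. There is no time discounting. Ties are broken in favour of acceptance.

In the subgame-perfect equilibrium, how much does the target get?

Round 2 (the target proposes): rejection yields 0 for the acquirer; the target offers 0 and keeps 600.
Round 1 (the acquirer proposes): rejecting gives the target an expected 0.85 × 600 = 510. The acquirer offers 510 and keeps 600 − 510 = 90.

510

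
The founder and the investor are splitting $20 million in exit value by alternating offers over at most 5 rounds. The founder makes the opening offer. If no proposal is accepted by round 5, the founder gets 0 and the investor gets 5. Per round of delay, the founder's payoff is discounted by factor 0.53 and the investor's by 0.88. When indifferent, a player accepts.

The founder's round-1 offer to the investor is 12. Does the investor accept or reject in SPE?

Round 5 (the founder proposes): the investor gets 5 if talks fail, so the founder offers 5 and keeps 15.
Round 4 (the investor proposes): the founder can get 15 next round, worth 0.53 × 15 = 7.95 now, so the investor offers 7.95, keeping 12.05.
Round 3 (the founder proposes): the investor can get 12.05 next round, worth 0.88 × 12.05 = 10.604 now. The founder offers 10.604 and keeps 20 − 10.604 = 9.396.
Round 2 (the investor proposes): the founder can get 9.396 next round, worth 0.53 × 9.396 = 4.97988 now, so the investor offers 4.97988, keeping 15.02012.
So by rejecting in round 1, the investor gets 15.02012 next round, worth 0.88 × 15.02012 = 13.2177056 now.
Offer 12 < 13.2177056, so the investor rejects.

Reject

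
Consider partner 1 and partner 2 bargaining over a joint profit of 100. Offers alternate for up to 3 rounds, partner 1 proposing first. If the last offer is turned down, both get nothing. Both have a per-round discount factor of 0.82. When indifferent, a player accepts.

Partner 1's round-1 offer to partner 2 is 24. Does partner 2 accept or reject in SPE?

Round 3 (partner 1 proposes): partner 2 will accept anything ≥ 0, so partner 1 offers 0 and keeps 100.
Round 2 (partner 2 proposes): partner 1 can get 100 next round, worth 0.82 × 100 = 82 now, so partner 2 offers 82, keeping 18.
So by rejecting in round 1, partner 2 gets 18 next round, worth 0.82 × 18 = 14.76 now.
Offer 24 ≥ 14.76, so partner 2 accepts.

Accept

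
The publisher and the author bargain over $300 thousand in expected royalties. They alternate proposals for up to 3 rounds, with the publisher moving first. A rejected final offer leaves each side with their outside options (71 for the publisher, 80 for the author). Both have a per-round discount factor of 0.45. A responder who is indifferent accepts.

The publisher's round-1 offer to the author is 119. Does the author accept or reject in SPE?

Accept

Round 3 (the publisher proposes): the author gets 80 if talks fail, so the publisher offers 80 and keeps 220.
Round 2 (the author proposes): the publisher can get 220 next round, worth 0.45 × 220 = 99 now. The author offers 99 and keeps 300 − 99 = 201.
So by rejecting in round 1, the author gets 201 next round, worth 0.45 × 201 = 90.45 now.
Offer 119 ≥ 90.45, so the author accepts.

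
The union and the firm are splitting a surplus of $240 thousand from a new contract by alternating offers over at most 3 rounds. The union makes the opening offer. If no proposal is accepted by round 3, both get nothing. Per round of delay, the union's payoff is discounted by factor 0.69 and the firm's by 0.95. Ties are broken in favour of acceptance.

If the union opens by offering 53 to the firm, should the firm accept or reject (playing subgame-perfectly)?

Reject

Round 3 (the union proposes): rejection yields 0 for the firm; the union offers 0 and keeps 240.
Round 2 (the firm proposes): the union can get 240 next round, worth 0.69 × 240 = 165.6 now. The firm offers 165.6 and keeps 240 − 165.6 = 74.4.
So by rejecting in round 1, the firm gets 74.4 next round, worth 0.95 × 74.4 = 70.68 now.
Offer 53 < 70.68, so the firm rejects.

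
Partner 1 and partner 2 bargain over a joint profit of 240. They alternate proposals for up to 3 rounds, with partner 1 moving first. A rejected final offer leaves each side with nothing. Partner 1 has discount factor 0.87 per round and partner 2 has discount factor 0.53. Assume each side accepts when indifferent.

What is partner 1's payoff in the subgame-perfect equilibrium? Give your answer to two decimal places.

223.46

Round 3 (partner 1 proposes): partner 2 will accept anything ≥ 0, so partner 1 offers 0 and keeps 240.
Round 2 (partner 2 proposes): partner 1 can get 240 next round, worth 0.87 × 240 = 208.8 now, so partner 2 offers 208.8, keeping 31.2.
Round 1 (partner 1 proposes): partner 2 can get 31.2 next round, worth 0.53 × 31.2 = 16.536 now; partner 1 offers that and keeps 223.464.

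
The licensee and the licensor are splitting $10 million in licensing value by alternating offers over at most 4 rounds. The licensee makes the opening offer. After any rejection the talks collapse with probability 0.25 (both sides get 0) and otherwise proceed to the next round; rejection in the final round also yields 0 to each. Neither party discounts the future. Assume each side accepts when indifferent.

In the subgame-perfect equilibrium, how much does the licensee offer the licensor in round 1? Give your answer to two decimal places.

6.09

Round 4 (the licensor proposes): rejection yields 0 for the licensee; the licensor offers 0 and keeps 10.
Round 3 (the licensee proposes): rejecting gives the licensor an expected 0.75 × 10 = 7.5. The licensee offers 7.5 and keeps 10 − 7.5 = 2.5.
Round 2 (the licensor proposes): rejecting gives the licensee an expected 0.75 × 2.5 = 1.875. The licensor offers 1.875 and keeps 10 − 1.875 = 8.125.
Round 1 (the licensee proposes): rejecting gives the licensor an expected 0.75 × 8.125 = 6.09375. The licensee offers 6.09375 and keeps 10 − 6.09375 = 3.90625.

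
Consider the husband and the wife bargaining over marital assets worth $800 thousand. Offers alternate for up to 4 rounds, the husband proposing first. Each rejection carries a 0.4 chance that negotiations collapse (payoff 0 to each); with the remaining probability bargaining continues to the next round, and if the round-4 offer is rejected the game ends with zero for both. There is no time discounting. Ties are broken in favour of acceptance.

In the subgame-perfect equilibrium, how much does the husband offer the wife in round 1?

364.8

Round 4 (the wife proposes): rejection yields 0 for the husband; the wife offers 0 and keeps 800.
Round 3 (the husband proposes): rejecting gives the wife an expected 0.6 × 800 = 480; the husband offers that and keeps 320.
Round 2 (the wife proposes): rejecting gives the husband an expected 0.6 × 320 = 192; the wife offers that and keeps 608.
Round 1 (the husband proposes): rejecting gives the wife an expected 0.6 × 608 = 364.8. The husband offers 364.8 and keeps 800 − 364.8 = 435.2.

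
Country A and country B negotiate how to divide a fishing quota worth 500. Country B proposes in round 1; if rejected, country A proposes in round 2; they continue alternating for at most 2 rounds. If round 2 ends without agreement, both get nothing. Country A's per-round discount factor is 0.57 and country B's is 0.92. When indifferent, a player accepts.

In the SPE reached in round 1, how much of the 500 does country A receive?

285

Round 2 (country A proposes): rejection yields 0 for country B; country A offers 0 and keeps 500.
Round 1 (country B proposes): country A can get 500 next round, worth 0.57 × 500 = 285 now; country B offers that and keeps 215.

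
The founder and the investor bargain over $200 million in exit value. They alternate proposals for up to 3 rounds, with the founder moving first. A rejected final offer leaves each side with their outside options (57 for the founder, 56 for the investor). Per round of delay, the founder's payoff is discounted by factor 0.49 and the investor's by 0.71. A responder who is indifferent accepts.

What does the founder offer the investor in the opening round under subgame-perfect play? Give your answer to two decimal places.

Round 3 (the founder proposes): the investor gets 56 if talks fail, so the founder offers 56 and keeps 144.
Round 2 (the investor proposes): the founder can get 144 next round, worth 0.49 × 144 = 70.56 now; the investor offers that and keeps 129.44.
Round 1 (the founder proposes): the investor can get 129.44 next round, worth 0.71 × 129.44 = 91.9024 now. The founder offers 91.9024 and keeps 200 − 91.9024 = 108.0976.

91.90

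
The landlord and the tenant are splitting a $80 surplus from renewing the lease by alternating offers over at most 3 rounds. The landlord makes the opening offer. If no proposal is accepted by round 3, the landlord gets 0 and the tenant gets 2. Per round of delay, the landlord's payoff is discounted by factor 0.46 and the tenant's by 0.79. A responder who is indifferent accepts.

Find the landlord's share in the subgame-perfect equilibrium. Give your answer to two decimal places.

Round 3 (the landlord proposes): the tenant gets 2 if talks fail, so the landlord offers 2 and keeps 78.
Round 2 (the tenant proposes): the landlord can get 78 next round, worth 0.46 × 78 = 35.88 now. The tenant offers 35.88 and keeps 80 − 35.88 = 44.12.
Round 1 (the landlord proposes): the tenant can get 44.12 next round, worth 0.79 × 44.12 = 34.8548 now. The landlord offers 34.8548 and keeps 80 − 34.8548 = 45.1452.

45.15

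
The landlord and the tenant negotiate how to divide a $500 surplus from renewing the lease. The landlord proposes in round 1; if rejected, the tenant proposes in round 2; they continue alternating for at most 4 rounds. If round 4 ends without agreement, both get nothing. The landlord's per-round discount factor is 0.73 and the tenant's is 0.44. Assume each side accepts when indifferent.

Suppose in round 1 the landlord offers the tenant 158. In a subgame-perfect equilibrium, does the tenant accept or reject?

Work out the tenant's continuation value if the offer is rejected.
Round 4 (the tenant proposes): rejection yields 0 for the landlord; the tenant offers 0 and keeps 500.
Round 3 (the landlord proposes): the tenant can get 500 next round, worth 0.44 × 500 = 220 now, so the landlord offers 220, keeping 280.
Round 2 (the tenant proposes): the landlord can get 280 next round, worth 0.73 × 280 = 204.4 now, so the tenant offers 204.4, keeping 295.6.
So by rejecting in round 1, the tenant gets 295.6 next round, worth 0.44 × 295.6 = 130.064 now.
Offer 158 ≥ 130.064, so the tenant accepts.

Accept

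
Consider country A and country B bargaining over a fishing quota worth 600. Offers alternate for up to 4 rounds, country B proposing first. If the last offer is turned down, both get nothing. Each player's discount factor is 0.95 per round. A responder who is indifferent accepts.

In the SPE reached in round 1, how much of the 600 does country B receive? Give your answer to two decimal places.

57.08

Solve by backward induction from round 4.
Round 4 (country A proposes): country B will accept anything ≥ 0, so country A offers 0 and keeps 600.
Round 3 (country B proposes): country A can get 600 next round, worth 0.95 × 600 = 570 now. Country B offers 570 and keeps 600 − 570 = 30.
Round 2 (country A proposes): country B can get 30 next round, worth 0.95 × 30 = 28.5 now; country A offers that and keeps 571.5.
Round 1 (country B proposes): country A can get 571.5 next round, worth 0.95 × 571.5 = 542.925 now, so country B offers 542.925, keeping 57.075.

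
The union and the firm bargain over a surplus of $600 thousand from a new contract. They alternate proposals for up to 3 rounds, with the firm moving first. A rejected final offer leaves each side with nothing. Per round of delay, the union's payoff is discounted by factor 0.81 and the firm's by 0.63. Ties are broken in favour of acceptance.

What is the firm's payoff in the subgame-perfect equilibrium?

420.18

By backward induction:
Round 3 (the firm proposes): rejection yields 0 for the union; the firm offers 0 and keeps 600.
Round 2 (the union proposes): the firm can get 600 next round, worth 0.63 × 600 = 378 now, so the union offers 378, keeping 222.
Round 1 (the firm proposes): the union can get 222 next round, worth 0.81 × 222 = 179.82 now. The firm offers 179.82 and keeps 600 − 179.82 = 420.18.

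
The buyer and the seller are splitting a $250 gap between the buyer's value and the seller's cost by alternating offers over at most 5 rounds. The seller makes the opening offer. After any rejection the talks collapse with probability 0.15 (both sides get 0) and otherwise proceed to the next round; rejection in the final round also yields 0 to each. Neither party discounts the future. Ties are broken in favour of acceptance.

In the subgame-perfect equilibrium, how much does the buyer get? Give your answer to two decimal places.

54.90

By backward induction:
Round 5 (the seller proposes): the buyer will accept anything ≥ 0, so the seller offers 0 and keeps 250.
Round 4 (the buyer proposes): rejecting gives the seller an expected 0.85 × 250 = 212.5. The buyer offers 212.5 and keeps 250 − 212.5 = 37.5.
Round 3 (the seller proposes): rejecting gives the buyer an expected 0.85 × 37.5 = 31.875, so the seller offers 31.875, keeping 218.125.
Round 2 (the buyer proposes): rejecting gives the seller an expected 0.85 × 218.125 = 185.40625; the buyer offers that and keeps 64.59375.
Round 1 (the seller proposes): rejecting gives the buyer an expected 0.85 × 64.59375 = 54.9046875, so the seller offers 54.9046875, keeping 195.0953125.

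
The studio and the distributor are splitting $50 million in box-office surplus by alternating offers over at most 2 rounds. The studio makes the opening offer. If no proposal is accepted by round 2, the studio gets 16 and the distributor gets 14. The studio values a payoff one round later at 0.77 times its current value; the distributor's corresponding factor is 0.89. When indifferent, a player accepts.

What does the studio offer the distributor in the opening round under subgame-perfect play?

30.26

Round 2 (the distributor proposes): the studio gets 16 if talks fail, so the distributor offers 16 and keeps 34.
Round 1 (the studio proposes): the distributor can get 34 next round, worth 0.89 × 34 = 30.26 now. The studio offers 30.26 and keeps 50 − 30.26 = 19.74.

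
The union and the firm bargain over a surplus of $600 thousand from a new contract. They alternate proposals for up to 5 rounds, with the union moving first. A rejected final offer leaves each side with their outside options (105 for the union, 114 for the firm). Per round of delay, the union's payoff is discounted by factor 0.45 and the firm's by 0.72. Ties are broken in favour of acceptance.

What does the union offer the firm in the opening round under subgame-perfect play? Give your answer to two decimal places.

Round 5 (the union proposes): the firm gets 114 if talks fail, so the union offers 114 and keeps 486.
Round 4 (the firm proposes): the union can get 486 next round, worth 0.45 × 486 = 218.7 now. The firm offers 218.7 and keeps 600 − 218.7 = 381.3.
Round 3 (the union proposes): the firm can get 381.3 next round, worth 0.72 × 381.3 = 274.536 now, so the union offers 274.536, keeping 325.464.
Round 2 (the firm proposes): the union can get 325.464 next round, worth 0.45 × 325.464 = 146.4588 now. The firm offers 146.4588 and keeps 600 − 146.4588 = 453.5412.
Round 1 (the union proposes): the firm can get 453.5412 next round, worth 0.72 × 453.5412 = 326.549664 now, so the union offers 326.549664, keeping 273.450336.

326.55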